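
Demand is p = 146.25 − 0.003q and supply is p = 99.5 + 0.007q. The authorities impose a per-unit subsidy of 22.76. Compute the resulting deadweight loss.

25900.88

Competitive equilibrium: 146.25 − 0.003q = 99.5 + 0.007q → q* = 4675, p* = 132.225.
The subsidy lowers effective supply by 22.76: p = 76.74 + 0.007q.
New quantity: 146.25 − 0.003q = 76.74 + 0.007q → q' = 6951.
Overproduction Δq = 6951 − 4675 = 2276; wedge = subsidy = 22.76.
DWL = ½ × 2276 × 22.76 = 25900.88.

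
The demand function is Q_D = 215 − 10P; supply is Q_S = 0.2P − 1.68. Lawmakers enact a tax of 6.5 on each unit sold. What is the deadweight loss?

In inverse form: demand P = 21.5 − 0.1Q, supply P = 8.4 + 5Q.
Competitive equilibrium: 21.5 − 0.1Q = 8.4 + 5Q → Q* = 2.5686, P* = 21.2431.
With the tax, the buyer price exceeds the seller price by 6.5: (21.5 − 0.1Q) − (8.4 + 5Q) = 6.5 → Q' = 1.2941.
ΔQ = 2.5686 − 1.2941 = 1.2745; the wedge equals the tax, 6.5.
Welfare loss = ½ × 1.2745 × 6.5 = 4.14.

4.14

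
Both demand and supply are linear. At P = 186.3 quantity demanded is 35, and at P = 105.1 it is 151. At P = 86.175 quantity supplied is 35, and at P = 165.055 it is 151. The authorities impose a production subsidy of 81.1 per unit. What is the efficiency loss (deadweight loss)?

Demand slope = (105.1 − 186.3)/(151 − 35) = −0.7, so P = 210.8 − 0.7Q.
Supply slope = (165.055 − 86.175)/(151 − 35) = 0.68, so P = 62.375 + 0.68Q.
Competitive equilibrium: 210.8 − 0.7Q = 62.375 + 0.68Q → Q* = 107.5543, P* = 135.512.
The subsidy lowers effective supply by 81.1: P = 0.68Q − 18.725.
New quantity: 210.8 − 0.7Q = 0.68Q − 18.725 → Q' = 166.3225.
Overproduction ΔQ = 166.3225 − 107.5543 = 58.7682; wedge = subsidy = 81.1.
Welfare loss = ½ × 58.7682 × 81.1 = 2383.05.

2383.05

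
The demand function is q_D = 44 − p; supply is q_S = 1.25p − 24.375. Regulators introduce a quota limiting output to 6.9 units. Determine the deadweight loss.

40.54

In inverse form: demand p = 44 − q, supply p = 19.5 + 0.8q.
Competitive equilibrium: 44 − q = 19.5 + 0.8q → q* = 13.6111, p* = 30.3889.
At q = 6.9: demand price = 44 − 1·6.9 = 37.1; supply price = 19.5 + 0.8·6.9 = 25.02.
Δq = 13.6111 − 6.9 = 6.7111; wedge = 37.1 − 25.02 = 12.08.
DWL = ½ × 6.7111 × 12.08 = 40.54.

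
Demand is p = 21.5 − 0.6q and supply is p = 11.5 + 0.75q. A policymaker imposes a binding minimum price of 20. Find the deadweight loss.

Competitive equilibrium: 21.5 − 0.6q = 11.5 + 0.75q → q* = 7.4074, p* = 17.0556.
At the floor p = 20, quantity demanded = (21.5 − 20)/0.6 = 2.5.
Sellers' marginal cost at q' = 2.5: 11.5 + 0.75·2.5 = 13.375.
Δq = 7.4074 − 2.5 = 4.9074; wedge = 20 − 13.375 = 6.625.
The triangle = ½ × 4.9074 × 6.625 = 16.26.

16.26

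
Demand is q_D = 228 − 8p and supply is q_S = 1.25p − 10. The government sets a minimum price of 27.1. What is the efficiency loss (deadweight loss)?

55.58

In inverse form: demand p = 28.5 − 0.125q, supply p = 8 + 0.8q.
Competitive equilibrium: 28.5 − 0.125q = 8 + 0.8q → q* = 22.1622, p* = 25.7297.
At the floor p = 27.1, quantity demanded = (28.5 − 27.1)/0.125 = 11.2.
Sellers' marginal cost at q' = 11.2: 8 + 0.8·11.2 = 16.96.
Δq = 22.1622 − 11.2 = 10.9622; wedge = 27.1 − 16.96 = 10.14.
Deadweight loss = ½ × 10.9622 × 10.14 = 55.58.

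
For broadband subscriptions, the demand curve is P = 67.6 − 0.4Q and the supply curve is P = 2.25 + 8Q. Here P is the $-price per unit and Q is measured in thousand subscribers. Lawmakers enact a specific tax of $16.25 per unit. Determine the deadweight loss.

Competitive equilibrium: 67.6 − 0.4Q = 2.25 + 8Q → Q* = 7.7798, P* = 64.4881.
With the tax, the buyer price exceeds the seller price by 16.25: (67.6 − 0.4Q) − (2.25 + 8Q) = 16.25 → Q' = 5.8452.
ΔQ = 7.7798 − 5.8452 = 1.9346; the wedge equals the tax, 16.25.
DWL = ½ × 1.9346 × 16.25 = $15.72 thousand.

$15.72 thousand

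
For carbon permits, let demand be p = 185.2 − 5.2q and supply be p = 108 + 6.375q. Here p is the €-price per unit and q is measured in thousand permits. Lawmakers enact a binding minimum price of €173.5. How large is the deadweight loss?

€113.04 thousand

Competitive equilibrium: 185.2 − 5.2q = 108 + 6.375q → q* = 6.6695, p* = 150.5184.
At the floor p = 173.5, quantity demanded = (185.2 − 173.5)/5.2 = 2.25.
Sellers' marginal cost at q' = 2.25: 108 + 6.375·2.25 = 122.3438.
Δq = 6.6695 − 2.25 = 4.4195; wedge = 173.5 − 122.3438 = 51.1562.
Deadweight loss = ½ × 4.4195 × 51.1562 = €113.04 thousand.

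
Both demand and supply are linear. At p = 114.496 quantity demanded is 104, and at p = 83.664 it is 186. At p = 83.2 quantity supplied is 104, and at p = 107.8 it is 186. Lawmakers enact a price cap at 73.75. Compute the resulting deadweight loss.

Demand slope = (83.664 − 114.496)/(186 − 104) = −0.376, so p = 153.6 − 0.376q.
Supply slope = (107.8 − 83.2)/(186 − 104) = 0.3, so p = 52 + 0.3q.
Competitive equilibrium: 153.6 − 0.376q = 52 + 0.3q → q* = 150.2959, p* = 97.0888.
At the ceiling p = 73.75, quantity supplied = (73.75 − 52)/0.3 = 72.5.
Willingness to pay at q' = 72.5: 153.6 − 0.376·72.5 = 126.34.
Δq = 150.2959 − 72.5 = 77.7959; wedge = 126.34 − 73.75 = 52.59.
Welfare loss = ½ × 77.7959 × 52.59 = 2045.64.

2045.64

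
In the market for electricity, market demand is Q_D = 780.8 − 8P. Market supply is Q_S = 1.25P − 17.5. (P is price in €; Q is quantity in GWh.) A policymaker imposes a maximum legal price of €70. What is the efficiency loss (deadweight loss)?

€192.07

In inverse form: demand P = 97.6 − 0.125Q, supply P = 14 + 0.8Q.
Competitive equilibrium: 97.6 − 0.125Q = 14 + 0.8Q → Q* = 90.3784, P* = 86.3027.
At the ceiling P = 70, quantity supplied = (70 − 14)/0.8 = 70.
Willingness to pay at Q' = 70: 97.6 − 0.125·70 = 88.85.
ΔQ = 90.3784 − 70 = 20.3784; wedge = 88.85 − 70 = 18.85.
Deadweight loss = ½ × 20.3784 × 18.85 = €192.07.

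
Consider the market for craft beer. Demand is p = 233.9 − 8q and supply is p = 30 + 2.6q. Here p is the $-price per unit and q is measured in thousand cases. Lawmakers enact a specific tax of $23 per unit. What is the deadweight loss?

$24.95 thousand

Competitive equilibrium: 233.9 − 8q = 30 + 2.6q → q* = 19.2358, p* = 80.0132.
With the tax, the buyer price exceeds the seller price by 23: (233.9 − 8q) − (30 + 2.6q) = 23 → q' = 17.066.
Δq = 19.2358 − 17.066 = 2.1698; the wedge equals the tax, 23.
The triangle = ½ × 2.1698 × 23 = $24.95 thousand.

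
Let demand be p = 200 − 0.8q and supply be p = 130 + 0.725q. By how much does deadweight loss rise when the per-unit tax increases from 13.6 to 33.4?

Competitive equilibrium: 200 − 0.8q = 130 + 0.725q → q* = 45.9016, p* = 163.2787.
For a per-unit tax t: Δq = t/1.525, so DWL = ½·t·(t/1.525) = t²/3.05.
At t = 13.6: DWL = 60.643. At t = 33.4: DWL = 365.757.
Increase = 365.757 − 60.643 = 305.11.

305.11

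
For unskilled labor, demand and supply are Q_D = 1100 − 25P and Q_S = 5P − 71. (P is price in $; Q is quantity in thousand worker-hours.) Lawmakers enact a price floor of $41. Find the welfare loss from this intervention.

In inverse form: demand P = 44 − 0.04Q, supply P = 14.2 + 0.2Q.
Competitive equilibrium: 44 − 0.04Q = 14.2 + 0.2Q → Q* = 124.1667, P* = 39.0333.
At the floor P = 41, quantity demanded = (44 − 41)/0.04 = 75.
Sellers' marginal cost at Q' = 75: 14.2 + 0.2·75 = 29.2.
ΔQ = 124.1667 − 75 = 49.1667; wedge = 41 − 29.2 = 11.8.
The triangle = ½ × 49.1667 × 11.8 = $290.08 thousand.

$290.08 thousand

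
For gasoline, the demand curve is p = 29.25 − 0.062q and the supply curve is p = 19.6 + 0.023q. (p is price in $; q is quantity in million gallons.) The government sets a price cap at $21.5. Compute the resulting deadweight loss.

Competitive equilibrium: 29.25 − 0.062q = 19.6 + 0.023q → q* = 113.5294, p* = 22.2112.
At the ceiling p = 21.5, quantity supplied = (21.5 − 19.6)/0.023 = 82.6087.
Willingness to pay at q' = 82.6087: 29.25 − 0.062·82.6087 = 24.1283.
Δq = 113.5294 − 82.6087 = 30.9207; wedge = 24.1283 − 21.5 = 2.6283.
The triangle = ½ × 30.9207 × 2.6283 = $40.63 million.

$40.63 million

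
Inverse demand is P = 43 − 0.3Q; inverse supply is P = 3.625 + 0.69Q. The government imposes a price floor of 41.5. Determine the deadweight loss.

598.53

Competitive equilibrium: 43 − 0.3Q = 3.625 + 0.69Q → Q* = 39.7727, P* = 31.0682.
At the floor P = 41.5, quantity demanded = (43 − 41.5)/0.3 = 5.
Sellers' marginal cost at Q' = 5: 3.625 + 0.69·5 = 7.075.
ΔQ = 39.7727 − 5 = 34.7727; wedge = 41.5 − 7.075 = 34.425.
Deadweight loss = ½ × 34.7727 × 34.425 = 598.53.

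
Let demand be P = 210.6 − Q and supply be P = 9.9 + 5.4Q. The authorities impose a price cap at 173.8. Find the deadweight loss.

Competitive equilibrium: 210.6 − Q = 9.9 + 5.4Q → Q* = 31.3594, P* = 179.2406.
At the ceiling P = 173.8, quantity supplied = (173.8 − 9.9)/5.4 = 30.3519.
Willingness to pay at Q' = 30.3519: 210.6 − 1·30.3519 = 180.2481.
ΔQ = 31.3594 − 30.3519 = 1.0075; wedge = 180.2481 − 173.8 = 6.4481.
The triangle = ½ × 1.0075 × 6.4481 = 3.25.

3.25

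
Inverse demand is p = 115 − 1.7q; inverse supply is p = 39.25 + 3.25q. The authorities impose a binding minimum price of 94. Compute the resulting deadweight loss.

Competitive equilibrium: 115 − 1.7q = 39.25 + 3.25q → q* = 15.303, p* = 88.9848.
At the floor p = 94, quantity demanded = (115 − 94)/1.7 = 12.3529.
Sellers' marginal cost at q' = 12.3529: 39.25 + 3.25·12.3529 = 79.3969.
Δq = 15.303 − 12.3529 = 2.9501; wedge = 94 − 79.3969 = 14.6031.
Deadweight loss = ½ × 2.9501 × 14.6031 = 21.54.

21.54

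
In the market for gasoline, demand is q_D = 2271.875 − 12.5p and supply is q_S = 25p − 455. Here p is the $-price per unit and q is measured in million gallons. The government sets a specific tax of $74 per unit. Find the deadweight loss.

$22816.67 million

In inverse form: demand p = 181.75 − 0.08q, supply p = 18.2 + 0.04q.
Competitive equilibrium: 181.75 − 0.08q = 18.2 + 0.04q → q* = 1362.9167, p* = 72.7167.
With the tax, the buyer price exceeds the seller price by 74: (181.75 − 0.08q) − (18.2 + 0.04q) = 74 → q' = 746.25.
Δq = 1362.9167 − 746.25 = 616.6667; the wedge equals the tax, 74.
The triangle = ½ × 616.6667 × 74 = $22816.67 million.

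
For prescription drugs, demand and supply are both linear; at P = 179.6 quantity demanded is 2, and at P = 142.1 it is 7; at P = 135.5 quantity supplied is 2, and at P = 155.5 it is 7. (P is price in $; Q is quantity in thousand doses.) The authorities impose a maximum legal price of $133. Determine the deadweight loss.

Demand slope = (142.1 − 179.6)/(7 − 2) = −7.5, so P = 194.6 − 7.5Q.
Supply slope = (155.5 − 135.5)/(7 − 2) = 4, so P = 127.5 + 4Q.
Competitive equilibrium: 194.6 − 7.5Q = 127.5 + 4Q → Q* = 5.8348, P* = 150.8391.
At the ceiling P = 133, quantity supplied = (133 − 127.5)/4 = 1.375.
Willingness to pay at Q' = 1.375: 194.6 − 7.5·1.375 = 184.2875.
ΔQ = 5.8348 − 1.375 = 4.4598; wedge = 184.2875 − 133 = 51.2875.
The triangle = ½ × 4.4598 × 51.2875 = $114.37 thousand.

$114.37 thousand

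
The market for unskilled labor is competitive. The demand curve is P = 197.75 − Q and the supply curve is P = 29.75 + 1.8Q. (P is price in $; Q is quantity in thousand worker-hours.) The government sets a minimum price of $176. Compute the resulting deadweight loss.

$2048.29 thousand

Competitive equilibrium: 197.75 − Q = 29.75 + 1.8Q → Q* = 60, P* = 137.75.
At the floor P = 176, quantity demanded = (197.75 − 176)/1 = 21.75.
Sellers' marginal cost at Q' = 21.75: 29.75 + 1.8·21.75 = 68.9.
ΔQ = 60 − 21.75 = 38.25; wedge = 176 − 68.9 = 107.1.
Welfare loss = ½ × 38.25 × 107.1 = $2048.29 thousand.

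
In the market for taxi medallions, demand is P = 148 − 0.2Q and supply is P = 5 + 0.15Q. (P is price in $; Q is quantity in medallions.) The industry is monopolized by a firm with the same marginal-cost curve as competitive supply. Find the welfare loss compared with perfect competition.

Competitive equilibrium: 148 − 0.2Q = 5 + 0.15Q → Q* = 408.5714, P* = 66.2857.
Marginal revenue: MR = 148 − 0.4Q. Set MR = MC: 148 − 0.4Q = 5 + 0.15Q → Q_m = 260.
Price P_m = 148 − 0.2·260 = 96; MC(Q_m) = 5 + 0.15·260 = 44.
Competitive Q* = 408.5714, so ΔQ = 148.5714; wedge = 96 − 44 = 52.
Welfare loss = ½ × 148.5714 × 52 = $3862.86.

$3862.86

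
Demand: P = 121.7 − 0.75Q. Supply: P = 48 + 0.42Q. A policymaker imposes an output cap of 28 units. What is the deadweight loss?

716.28

Competitive equilibrium: 121.7 − 0.75Q = 48 + 0.42Q → Q* = 62.9915, P* = 74.4564.
At Q = 28: demand price = 121.7 − 0.75·28 = 100.7; supply price = 48 + 0.42·28 = 59.76.
ΔQ = 62.9915 − 28 = 34.9915; wedge = 100.7 − 59.76 = 40.94.
The triangle = ½ × 34.9915 × 40.94 = 716.28.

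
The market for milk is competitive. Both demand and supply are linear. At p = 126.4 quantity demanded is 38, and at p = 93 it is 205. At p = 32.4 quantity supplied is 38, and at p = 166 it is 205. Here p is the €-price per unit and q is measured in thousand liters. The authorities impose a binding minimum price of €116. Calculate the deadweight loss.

€882 thousand

Demand slope = (93 − 126.4)/(205 − 38) = −0.2, so p = 134 − 0.2q.
Supply slope = (166 − 32.4)/(205 − 38) = 0.8, so p = 2 + 0.8q.
Competitive equilibrium: 134 − 0.2q = 2 + 0.8q → q* = 132, p* = 107.6.
At the floor p = 116, quantity demanded = (134 − 116)/0.2 = 90.
Sellers' marginal cost at q' = 90: 2 + 0.8·90 = 74.
Δq = 132 − 90 = 42; wedge = 116 − 74 = 42.
DWL = ½ × 42 × 42 = €882 thousand.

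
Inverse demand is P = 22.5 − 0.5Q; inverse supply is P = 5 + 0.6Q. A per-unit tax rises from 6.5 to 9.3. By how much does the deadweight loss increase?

20.11

Competitive equilibrium: 22.5 − 0.5Q = 5 + 0.6Q → Q* = 15.9091, P* = 14.5455.
For a per-unit tax t: ΔQ = t/1.1, so DWL = ½·t·(t/1.1) = t²/2.2.
At t = 6.5: DWL = 19.205. At t = 9.3: DWL = 39.314.
Increase = 39.314 − 19.205 = 20.11.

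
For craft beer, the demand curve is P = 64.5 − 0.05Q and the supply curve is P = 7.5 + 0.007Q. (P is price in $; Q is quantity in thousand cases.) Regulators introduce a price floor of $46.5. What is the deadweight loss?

$11673.60 thousand

Competitive equilibrium: 64.5 − 0.05Q = 7.5 + 0.007Q → Q* = 1000, P* = 14.5.
At the floor P = 46.5, quantity demanded = (64.5 − 46.5)/0.05 = 360.
Sellers' marginal cost at Q' = 360: 7.5 + 0.007·360 = 10.02.
ΔQ = 1000 − 360 = 640; wedge = 46.5 − 10.02 = 36.48.
Welfare loss = ½ × 640 × 36.48 = $11673.60 thousand.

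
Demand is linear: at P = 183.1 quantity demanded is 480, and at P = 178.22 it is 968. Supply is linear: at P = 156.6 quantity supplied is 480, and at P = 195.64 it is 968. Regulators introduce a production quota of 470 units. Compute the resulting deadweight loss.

4170.89

Demand slope = (178.22 − 183.1)/(968 − 480) = −0.01, so P = 187.9 − 0.01Q.
Supply slope = (195.64 − 156.6)/(968 − 480) = 0.08, so P = 118.2 + 0.08Q.
Competitive equilibrium: 187.9 − 0.01Q = 118.2 + 0.08Q → Q* = 774.4444, P* = 180.1556.
At Q = 470: demand price = 187.9 − 0.01·470 = 183.2; supply price = 118.2 + 0.08·470 = 155.8.
ΔQ = 774.4444 − 470 = 304.4444; wedge = 183.2 − 155.8 = 27.4.
Welfare loss = ½ × 304.4444 × 27.4 = 4170.89.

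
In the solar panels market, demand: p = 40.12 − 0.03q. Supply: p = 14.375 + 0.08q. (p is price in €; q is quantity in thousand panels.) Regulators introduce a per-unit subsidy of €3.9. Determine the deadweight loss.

€69.14 thousand

Competitive equilibrium: 40.12 − 0.03q = 14.375 + 0.08q → q* = 234.0455, p* = 33.0986.
The subsidy lowers effective supply by 3.9: p = 10.475 + 0.08q.
New quantity: 40.12 − 0.03q = 10.475 + 0.08q → q' = 269.5.
Overproduction Δq = 269.5 − 234.0455 = 35.4545; wedge = subsidy = 3.9.
The triangle = ½ × 35.4545 × 3.9 = €69.14 thousand.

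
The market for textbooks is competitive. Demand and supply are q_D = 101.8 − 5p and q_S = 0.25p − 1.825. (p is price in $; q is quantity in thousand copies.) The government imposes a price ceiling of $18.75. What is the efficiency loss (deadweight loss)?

$0.13 thousand

In inverse form: demand p = 20.36 − 0.2q, supply p = 7.3 + 4q.
Competitive equilibrium: 20.36 − 0.2q = 7.3 + 4q → q* = 3.1095, p* = 19.7381.
At the ceiling p = 18.75, quantity supplied = (18.75 − 7.3)/4 = 2.8625.
Willingness to pay at q' = 2.8625: 20.36 − 0.2·2.8625 = 19.7875.
Δq = 3.1095 − 2.8625 = 0.247; wedge = 19.7875 − 18.75 = 1.0375.
The triangle = ½ × 0.247 × 1.0375 = $0.13 thousand.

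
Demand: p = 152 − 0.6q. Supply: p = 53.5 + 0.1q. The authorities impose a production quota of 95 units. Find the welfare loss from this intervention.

731.43

Competitive equilibrium: 152 − 0.6q = 53.5 + 0.1q → q* = 140.7143, p* = 67.5714.
At q = 95: demand price = 152 − 0.6·95 = 95; supply price = 53.5 + 0.1·95 = 63.
Δq = 140.7143 − 95 = 45.7143; wedge = 95 − 63 = 32.
DWL = ½ × 45.7143 × 32 = 731.43.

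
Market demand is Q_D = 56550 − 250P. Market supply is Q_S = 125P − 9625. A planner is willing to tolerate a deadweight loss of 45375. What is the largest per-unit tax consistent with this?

33

In inverse form: demand P = 226.2 − 0.004Q, supply P = 77 + 0.008Q.
Competitive equilibrium: 226.2 − 0.004Q = 77 + 0.008Q → Q* = 12433.3333, P* = 176.4667.
A tax t gives ΔQ = t/0.012 and wedge t, so DWL = t²/0.024.
t²/0.024 = 45375 → t² = 1089 → t = 33.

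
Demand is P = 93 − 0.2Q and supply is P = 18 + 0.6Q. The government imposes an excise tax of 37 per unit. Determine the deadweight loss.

855.625

Competitive equilibrium: 93 − 0.2Q = 18 + 0.6Q → Q* = 93.75, P* = 74.25.
With the tax, the buyer price exceeds the seller price by 37: (93 − 0.2Q) − (18 + 0.6Q) = 37 → Q' = 47.5.
ΔQ = 93.75 − 47.5 = 46.25; the wedge equals the tax, 37.
The triangle = ½ × 46.25 × 37 = 855.625.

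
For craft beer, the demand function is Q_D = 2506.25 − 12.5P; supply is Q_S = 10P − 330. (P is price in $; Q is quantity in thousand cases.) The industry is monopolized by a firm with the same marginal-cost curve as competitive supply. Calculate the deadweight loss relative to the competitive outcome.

In inverse form: demand P = 200.5 − 0.08Q, supply P = 33 + 0.1Q.
Competitive equilibrium: 200.5 − 0.08Q = 33 + 0.1Q → Q* = 930.55556, P* = 126.05556.
Marginal revenue: MR = 200.5 − 0.16Q. Set MR = MC: 200.5 − 0.16Q = 33 + 0.1Q → Q_m = 644.23077.
Price P_m = 200.5 − 0.08·644.23077 = 148.96154; MC(Q_m) = 33 + 0.1·644.23077 = 97.42308.
Competitive Q* = 930.55556, so ΔQ = 286.32479; wedge = 148.96154 − 97.42308 = 51.53846.
Welfare loss = ½ × 286.32479 × 51.53846 = $7378.37 thousand.

$7378.37 thousand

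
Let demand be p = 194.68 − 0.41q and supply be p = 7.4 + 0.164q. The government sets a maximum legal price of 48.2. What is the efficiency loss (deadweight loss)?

1723.41

Competitive equilibrium: 194.68 − 0.41q = 7.4 + 0.164q → q* = 326.2718, p* = 60.9086.
At the ceiling p = 48.2, quantity supplied = (48.2 − 7.4)/0.164 = 248.7805.
Willingness to pay at q' = 248.7805: 194.68 − 0.41·248.7805 = 92.68.
Δq = 326.2718 − 248.7805 = 77.4913; wedge = 92.68 − 48.2 = 44.48.
The triangle = ½ × 77.4913 × 44.48 = 1723.41.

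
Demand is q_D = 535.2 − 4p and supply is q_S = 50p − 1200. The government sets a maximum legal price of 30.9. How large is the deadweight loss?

In inverse form: demand p = 133.8 − 0.25q, supply p = 24 + 0.02q.
Competitive equilibrium: 133.8 − 0.25q = 24 + 0.02q → q* = 406.6667, p* = 32.1333.
At the ceiling p = 30.9, quantity supplied = (30.9 − 24)/0.02 = 345.
Willingness to pay at q' = 345: 133.8 − 0.25·345 = 47.55.
Δq = 406.6667 − 345 = 61.6667; wedge = 47.55 − 30.9 = 16.65.
DWL = ½ × 61.6667 × 16.65 = 513.375.

513.375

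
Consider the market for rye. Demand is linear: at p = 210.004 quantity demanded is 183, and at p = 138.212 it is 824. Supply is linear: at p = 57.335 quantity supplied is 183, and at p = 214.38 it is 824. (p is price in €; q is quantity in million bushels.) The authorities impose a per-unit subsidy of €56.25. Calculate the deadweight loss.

Demand slope = (138.212 − 210.004)/(824 − 183) = −0.112, so p = 230.5 − 0.112q.
Supply slope = (214.38 − 57.335)/(824 − 183) = 0.245, so p = 12.5 + 0.245q.
Competitive equilibrium: 230.5 − 0.112q = 12.5 + 0.245q → q* = 610.6443, p* = 162.1078.
The subsidy lowers effective supply by 56.25: p = 0.245q − 43.75.
New quantity: 230.5 − 0.112q = 0.245q − 43.75 → q' = 768.2073.
Overproduction Δq = 768.2073 − 610.6443 = 157.563; wedge = subsidy = 56.25.
Deadweight loss = ½ × 157.563 × 56.25 = €4431.46 million.

€4431.46 million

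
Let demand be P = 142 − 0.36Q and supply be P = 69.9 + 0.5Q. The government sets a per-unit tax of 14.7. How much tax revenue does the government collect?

Competitive equilibrium: 142 − 0.36Q = 69.9 + 0.5Q → Q* = 83.8372, P* = 111.8186.
With the tax, the buyer price exceeds the seller price by 14.7: (142 − 0.36Q) − (69.9 + 0.5Q) = 14.7 → Q' = 66.7442.
Tax revenue = 14.7 × 66.7442 = 981.14.

981.14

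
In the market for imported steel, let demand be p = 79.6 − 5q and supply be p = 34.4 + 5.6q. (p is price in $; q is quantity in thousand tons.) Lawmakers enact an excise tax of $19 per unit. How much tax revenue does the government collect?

Competitive equilibrium: 79.6 − 5q = 34.4 + 5.6q → q* = 4.2642, p* = 58.2792.
With the tax, the buyer price exceeds the seller price by 19: (79.6 − 5q) − (34.4 + 5.6q) = 19 → q' = 2.4717.
Tax revenue = 19 × 2.4717 = $46.96 thousand.

$46.96 thousand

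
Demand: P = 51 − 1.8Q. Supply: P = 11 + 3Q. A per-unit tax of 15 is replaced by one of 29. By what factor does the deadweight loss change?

Competitive equilibrium: 51 − 1.8Q = 11 + 3Q → Q* = 8.3333, P* = 36.
For a per-unit tax t: ΔQ = t/4.8, so DWL = ½·t·(t/4.8) = t²/9.6.
At t = 15: DWL = 23.4375. At t = 29: DWL = 87.604.
Ratio = (29/15)² = 3.738.

3.738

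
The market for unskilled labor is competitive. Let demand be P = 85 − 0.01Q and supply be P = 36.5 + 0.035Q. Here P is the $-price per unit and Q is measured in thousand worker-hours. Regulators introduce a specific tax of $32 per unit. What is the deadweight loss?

Competitive equilibrium: 85 − 0.01Q = 36.5 + 0.035Q → Q* = 1077.7778, P* = 74.2222.
With the tax, the buyer price exceeds the seller price by 32: (85 − 0.01Q) − (36.5 + 0.035Q) = 32 → Q' = 366.6667.
ΔQ = 1077.7778 − 366.6667 = 711.1111; the wedge equals the tax, 32.
The triangle = ½ × 711.1111 × 32 = $11377.78 thousand.

$11377.78 thousand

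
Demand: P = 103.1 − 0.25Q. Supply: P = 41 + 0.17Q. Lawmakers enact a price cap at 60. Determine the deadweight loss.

273.56

Competitive equilibrium: 103.1 − 0.25Q = 41 + 0.17Q → Q* = 147.8571, P* = 66.1357.
At the ceiling P = 60, quantity supplied = (60 − 41)/0.17 = 111.7647.
Willingness to pay at Q' = 111.7647: 103.1 − 0.25·111.7647 = 75.1588.
ΔQ = 147.8571 − 111.7647 = 36.0924; wedge = 75.1588 − 60 = 15.1588.
Deadweight loss = ½ × 36.0924 × 15.1588 = 273.56.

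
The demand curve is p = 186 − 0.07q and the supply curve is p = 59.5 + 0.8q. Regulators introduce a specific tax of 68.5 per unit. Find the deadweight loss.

2696.70

Competitive equilibrium: 186 − 0.07q = 59.5 + 0.8q → q* = 145.4023, p* = 175.82184.
With the tax, the buyer price exceeds the seller price by 68.5: (186 − 0.07q) − (59.5 + 0.8q) = 68.5 → q' = 66.66667.
Δq = 145.4023 − 66.66667 = 78.73563; the wedge equals the tax, 68.5.
Deadweight loss = ½ × 78.73563 × 68.5 = 2696.70.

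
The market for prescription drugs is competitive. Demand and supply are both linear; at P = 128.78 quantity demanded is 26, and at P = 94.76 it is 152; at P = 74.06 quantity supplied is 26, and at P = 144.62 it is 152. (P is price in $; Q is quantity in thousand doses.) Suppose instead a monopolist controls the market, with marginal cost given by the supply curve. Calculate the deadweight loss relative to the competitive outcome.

Demand slope = (94.76 − 128.78)/(152 − 26) = −0.27, so P = 135.8 − 0.27Q.
Supply slope = (144.62 − 74.06)/(152 − 26) = 0.56, so P = 59.5 + 0.56Q.
Competitive equilibrium: 135.8 − 0.27Q = 59.5 + 0.56Q → Q* = 91.9277, P* = 110.9795.
Marginal revenue: MR = 135.8 − 0.54Q. Set MR = MC: 135.8 − 0.54Q = 59.5 + 0.56Q → Q_m = 69.3636.
Price P_m = 135.8 − 0.27·69.3636 = 117.0718; MC(Q_m) = 59.5 + 0.56·69.3636 = 98.3436.
Competitive Q* = 91.9277, so ΔQ = 22.5641; wedge = 117.0718 − 98.3436 = 18.7282.
DWL = ½ × 22.5641 × 18.7282 = $211.29 thousand.

$211.29 thousand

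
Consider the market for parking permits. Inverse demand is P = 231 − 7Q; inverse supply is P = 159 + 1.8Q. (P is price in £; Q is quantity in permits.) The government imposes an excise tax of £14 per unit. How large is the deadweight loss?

£11.14

Competitive equilibrium: 231 − 7Q = 159 + 1.8Q → Q* = 8.1818, P* = 173.7273.
With the tax, the buyer price exceeds the seller price by 14: (231 − 7Q) − (159 + 1.8Q) = 14 → Q' = 6.5909.
ΔQ = 8.1818 − 6.5909 = 1.5909; the wedge equals the tax, 14.
The triangle = ½ × 1.5909 × 14 = £11.14.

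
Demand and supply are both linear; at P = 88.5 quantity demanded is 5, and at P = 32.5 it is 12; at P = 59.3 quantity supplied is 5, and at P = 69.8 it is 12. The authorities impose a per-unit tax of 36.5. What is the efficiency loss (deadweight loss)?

70.12

Demand slope = (32.5 − 88.5)/(12 − 5) = −8, so P = 128.5 − 8Q.
Supply slope = (69.8 − 59.3)/(12 − 5) = 1.5, so P = 51.8 + 1.5Q.
Competitive equilibrium: 128.5 − 8Q = 51.8 + 1.5Q → Q* = 8.0737, P* = 63.9105.
With the tax, the buyer price exceeds the seller price by 36.5: (128.5 − 8Q) − (51.8 + 1.5Q) = 36.5 → Q' = 4.2316.
ΔQ = 8.0737 − 4.2316 = 3.8421; the wedge equals the tax, 36.5.
Deadweight loss = ½ × 3.8421 × 36.5 = 70.12.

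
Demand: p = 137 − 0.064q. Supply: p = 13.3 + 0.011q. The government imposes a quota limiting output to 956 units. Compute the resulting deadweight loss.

Competitive equilibrium: 137 − 0.064q = 13.3 + 0.011q → q* = 1649.3333, p* = 31.4427.
At q = 956: demand price = 137 − 0.064·956 = 75.816; supply price = 13.3 + 0.011·956 = 23.816.
Δq = 1649.3333 − 956 = 693.3333; wedge = 75.816 − 23.816 = 52.
Welfare loss = ½ × 693.3333 × 52 = 18026.67.

18026.67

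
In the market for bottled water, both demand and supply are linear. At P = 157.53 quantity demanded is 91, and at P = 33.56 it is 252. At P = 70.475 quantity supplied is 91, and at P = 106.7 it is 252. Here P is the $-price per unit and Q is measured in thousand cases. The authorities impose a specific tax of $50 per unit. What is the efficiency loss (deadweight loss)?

$1256.28 thousand

Demand slope = (33.56 − 157.53)/(252 − 91) = −0.77, so P = 227.6 − 0.77Q.
Supply slope = (106.7 − 70.475)/(252 − 91) = 0.225, so P = 50 + 0.225Q.
Competitive equilibrium: 227.6 − 0.77Q = 50 + 0.225Q → Q* = 178.4925, P* = 90.1608.
With the tax, the buyer price exceeds the seller price by 50: (227.6 − 0.77Q) − (50 + 0.225Q) = 50 → Q' = 128.2412.
ΔQ = 178.4925 − 128.2412 = 50.2513; the wedge equals the tax, 50.
DWL = ½ × 50.2513 × 50 = $1256.28 thousand.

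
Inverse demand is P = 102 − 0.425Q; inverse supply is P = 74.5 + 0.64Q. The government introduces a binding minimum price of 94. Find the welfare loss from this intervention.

26.08

Competitive equilibrium: 102 − 0.425Q = 74.5 + 0.64Q → Q* = 25.8216, P* = 91.0258.
At the floor P = 94, quantity demanded = (102 − 94)/0.425 = 18.8235.
Sellers' marginal cost at Q' = 18.8235: 74.5 + 0.64·18.8235 = 86.547.
ΔQ = 25.8216 − 18.8235 = 6.9981; wedge = 94 − 86.547 = 7.453.
Deadweight loss = ½ × 6.9981 × 7.453 = 26.08.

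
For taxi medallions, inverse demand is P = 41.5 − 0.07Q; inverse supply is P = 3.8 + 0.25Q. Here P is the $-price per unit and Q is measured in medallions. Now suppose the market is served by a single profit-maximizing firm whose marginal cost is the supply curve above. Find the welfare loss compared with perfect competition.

$71.54

Competitive equilibrium: 41.5 − 0.07Q = 3.8 + 0.25Q → Q* = 117.8125, P* = 33.2531.
Marginal revenue: MR = 41.5 − 0.14Q. Set MR = MC: 41.5 − 0.14Q = 3.8 + 0.25Q → Q_m = 96.6667.
Price P_m = 41.5 − 0.07·96.6667 = 34.7333; MC(Q_m) = 3.8 + 0.25·96.6667 = 27.9667.
Competitive Q* = 117.8125, so ΔQ = 21.1458; wedge = 34.7333 − 27.9667 = 6.7666.
The triangle = ½ × 21.1458 × 6.7666 = $71.54.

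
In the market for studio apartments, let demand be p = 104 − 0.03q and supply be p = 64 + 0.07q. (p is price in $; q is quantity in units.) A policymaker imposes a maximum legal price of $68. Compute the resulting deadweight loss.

Competitive equilibrium: 104 − 0.03q = 64 + 0.07q → q* = 400, p* = 92.
At the ceiling p = 68, quantity supplied = (68 − 64)/0.07 = 57.1429.
Willingness to pay at q' = 57.1429: 104 − 0.03·57.1429 = 102.2857.
Δq = 400 − 57.1429 = 342.8571; wedge = 102.2857 − 68 = 34.2857.
Deadweight loss = ½ × 342.8571 × 34.2857 = $5877.55.

$5877.55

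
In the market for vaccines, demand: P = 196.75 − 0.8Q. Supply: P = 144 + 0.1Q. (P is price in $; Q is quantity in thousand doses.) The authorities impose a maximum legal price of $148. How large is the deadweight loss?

$155.87 thousand

Competitive equilibrium: 196.75 − 0.8Q = 144 + 0.1Q → Q* = 58.6111, P* = 149.8611.
At the ceiling P = 148, quantity supplied = (148 − 144)/0.1 = 40.
Willingness to pay at Q' = 40: 196.75 − 0.8·40 = 164.75.
ΔQ = 58.6111 − 40 = 18.6111; wedge = 164.75 − 148 = 16.75.
Deadweight loss = ½ × 18.6111 × 16.75 = $155.87 thousand.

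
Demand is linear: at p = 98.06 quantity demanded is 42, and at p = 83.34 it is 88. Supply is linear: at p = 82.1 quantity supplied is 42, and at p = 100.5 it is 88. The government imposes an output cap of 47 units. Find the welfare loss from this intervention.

Demand slope = (83.34 − 98.06)/(88 − 42) = −0.32, so p = 111.5 − 0.32q.
Supply slope = (100.5 − 82.1)/(88 − 42) = 0.4, so p = 65.3 + 0.4q.
Competitive equilibrium: 111.5 − 0.32q = 65.3 + 0.4q → q* = 64.1667, p* = 90.9667.
At q = 47: demand price = 111.5 − 0.32·47 = 96.46; supply price = 65.3 + 0.4·47 = 84.1.
Δq = 64.1667 − 47 = 17.1667; wedge = 96.46 − 84.1 = 12.36.
Welfare loss = ½ × 17.1667 × 12.36 = 106.09.

106.09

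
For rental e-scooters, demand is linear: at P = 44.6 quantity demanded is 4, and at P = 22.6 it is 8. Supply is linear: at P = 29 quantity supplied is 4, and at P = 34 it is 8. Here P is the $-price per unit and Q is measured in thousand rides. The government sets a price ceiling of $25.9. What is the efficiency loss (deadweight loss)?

$77.47 thousand

Demand slope = (22.6 − 44.6)/(8 − 4) = −5.5, so P = 66.6 − 5.5Q.
Supply slope = (34 − 29)/(8 − 4) = 1.25, so P = 24 + 1.25Q.
Competitive equilibrium: 66.6 − 5.5Q = 24 + 1.25Q → Q* = 6.3111, P* = 31.8889.
At the ceiling P = 25.9, quantity supplied = (25.9 − 24)/1.25 = 1.52.
Willingness to pay at Q' = 1.52: 66.6 − 5.5·1.52 = 58.24.
ΔQ = 6.3111 − 1.52 = 4.7911; wedge = 58.24 − 25.9 = 32.34.
Welfare loss = ½ × 4.7911 × 32.34 = $77.47 thousand.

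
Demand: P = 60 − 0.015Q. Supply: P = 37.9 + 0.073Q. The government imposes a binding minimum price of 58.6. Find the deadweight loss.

1095.68

Competitive equilibrium: 60 − 0.015Q = 37.9 + 0.073Q → Q* = 251.1364, P* = 56.233.
At the floor P = 58.6, quantity demanded = (60 − 58.6)/0.015 = 93.3333.
Sellers' marginal cost at Q' = 93.3333: 37.9 + 0.073·93.3333 = 44.7133.
ΔQ = 251.1364 − 93.3333 = 157.8031; wedge = 58.6 − 44.7133 = 13.8867.
The triangle = ½ × 157.8031 × 13.8867 = 1095.68.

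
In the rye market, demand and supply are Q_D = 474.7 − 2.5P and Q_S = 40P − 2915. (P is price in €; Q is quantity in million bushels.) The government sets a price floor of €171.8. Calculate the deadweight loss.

€11251.60 million

In inverse form: demand P = 189.88 − 0.4Q, supply P = 72.875 + 0.025Q.
Competitive equilibrium: 189.88 − 0.4Q = 72.875 + 0.025Q → Q* = 275.3059, P* = 79.7576.
At the floor P = 171.8, quantity demanded = (189.88 − 171.8)/0.4 = 45.2.
Sellers' marginal cost at Q' = 45.2: 72.875 + 0.025·45.2 = 74.005.
ΔQ = 275.3059 − 45.2 = 230.1059; wedge = 171.8 − 74.005 = 97.795.
DWL = ½ × 230.1059 × 97.795 = €11251.60 million.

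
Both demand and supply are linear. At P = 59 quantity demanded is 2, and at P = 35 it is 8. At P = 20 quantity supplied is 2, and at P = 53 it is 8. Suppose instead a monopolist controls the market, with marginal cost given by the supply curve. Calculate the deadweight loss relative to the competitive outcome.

15.54

Demand slope = (35 − 59)/(8 − 2) = −4, so P = 67 − 4Q.
Supply slope = (53 − 20)/(8 − 2) = 5.5, so P = 9 + 5.5Q.
Competitive equilibrium: 67 − 4Q = 9 + 5.5Q → Q* = 6.1053, P* = 42.5789.
Marginal revenue: MR = 67 − 8Q. Set MR = MC: 67 − 8Q = 9 + 5.5Q → Q_m = 4.2963.
Price P_m = 67 − 4·4.2963 = 49.8148; MC(Q_m) = 9 + 5.5·4.2963 = 32.6297.
Competitive Q* = 6.1053, so ΔQ = 1.809; wedge = 49.8148 − 32.6297 = 17.1851.
Welfare loss = ½ × 1.809 × 17.1851 = 15.54.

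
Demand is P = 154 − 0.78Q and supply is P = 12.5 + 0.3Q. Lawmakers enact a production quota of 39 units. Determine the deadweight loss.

Competitive equilibrium: 154 − 0.78Q = 12.5 + 0.3Q → Q* = 131.0185, P* = 51.8056.
At Q = 39: demand price = 154 − 0.78·39 = 123.58; supply price = 12.5 + 0.3·39 = 24.2.
ΔQ = 131.0185 − 39 = 92.0185; wedge = 123.58 − 24.2 = 99.38.
DWL = ½ × 92.0185 × 99.38 = 4572.40.

4572.40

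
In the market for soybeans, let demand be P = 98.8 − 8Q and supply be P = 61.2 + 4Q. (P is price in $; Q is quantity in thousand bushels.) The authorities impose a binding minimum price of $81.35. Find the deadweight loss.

Competitive equilibrium: 98.8 − 8Q = 61.2 + 4Q → Q* = 3.1333, P* = 73.7333.
At the floor P = 81.35, quantity demanded = (98.8 − 81.35)/8 = 2.1813.
Sellers' marginal cost at Q' = 2.1813: 61.2 + 4·2.1813 = 69.9252.
ΔQ = 3.1333 − 2.1813 = 0.952; wedge = 81.35 − 69.9252 = 11.4248.
The triangle = ½ × 0.952 × 11.4248 = $5.44 thousand.

$5.44 thousand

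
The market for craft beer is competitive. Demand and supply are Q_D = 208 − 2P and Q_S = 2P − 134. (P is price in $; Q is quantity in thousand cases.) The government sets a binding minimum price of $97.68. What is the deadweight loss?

$296.70 thousand

In inverse form: demand P = 104 − 0.5Q, supply P = 67 + 0.5Q.
Competitive equilibrium: 104 − 0.5Q = 67 + 0.5Q → Q* = 37, P* = 85.5.
At the floor P = 97.68, quantity demanded = (104 − 97.68)/0.5 = 12.64.
Sellers' marginal cost at Q' = 12.64: 67 + 0.5·12.64 = 73.32.
ΔQ = 37 − 12.64 = 24.36; wedge = 97.68 − 73.32 = 24.36.
DWL = ½ × 24.36 × 24.36 = $296.70 thousand.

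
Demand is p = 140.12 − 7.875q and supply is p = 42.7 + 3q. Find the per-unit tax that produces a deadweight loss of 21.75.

21.75

Competitive equilibrium: 140.12 − 7.875q = 42.7 + 3q → q* = 8.9582, p* = 69.5745.
A tax t gives Δq = t/10.875 and wedge t, so DWL = t²/21.75.
t²/21.75 = 21.75 → t² = 473.0625 → t = 21.75.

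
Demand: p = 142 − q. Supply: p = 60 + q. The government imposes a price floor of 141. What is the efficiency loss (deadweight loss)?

1600

Competitive equilibrium: 142 − q = 60 + q → q* = 41, p* = 101.
At the floor p = 141, quantity demanded = (142 − 141)/1 = 1.
Sellers' marginal cost at q' = 1: 60 + 1·1 = 61.
Δq = 41 − 1 = 40; wedge = 141 − 61 = 80.
DWL = ½ × 40 × 80 = 1600.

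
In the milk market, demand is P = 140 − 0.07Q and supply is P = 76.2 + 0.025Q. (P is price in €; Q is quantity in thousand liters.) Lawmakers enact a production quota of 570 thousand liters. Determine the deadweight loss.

Competitive equilibrium: 140 − 0.07Q = 76.2 + 0.025Q → Q* = 671.5789, P* = 92.9895.
At Q = 570: demand price = 140 − 0.07·570 = 100.1; supply price = 76.2 + 0.025·570 = 90.45.
ΔQ = 671.5789 − 570 = 101.5789; wedge = 100.1 − 90.45 = 9.65.
Welfare loss = ½ × 101.5789 × 9.65 = €490.12 thousand.

€490.12 thousand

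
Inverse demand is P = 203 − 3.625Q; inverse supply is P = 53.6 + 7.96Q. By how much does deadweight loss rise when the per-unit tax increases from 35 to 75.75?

Competitive equilibrium: 203 − 3.625Q = 53.6 + 7.96Q → Q* = 12.896, P* = 156.2521.
For a per-unit tax t: ΔQ = t/11.585, so DWL = ½·t·(t/11.585) = t²/23.17.
At t = 35: DWL = 52.87. At t = 75.75: DWL = 247.651.
Increase = 247.651 − 52.87 = 194.78.

194.78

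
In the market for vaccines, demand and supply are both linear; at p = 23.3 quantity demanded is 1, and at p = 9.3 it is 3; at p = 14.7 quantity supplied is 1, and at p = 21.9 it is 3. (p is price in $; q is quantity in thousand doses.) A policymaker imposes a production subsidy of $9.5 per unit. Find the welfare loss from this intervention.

$4.26 thousand

Demand slope = (9.3 − 23.3)/(3 − 1) = −7, so p = 30.3 − 7q.
Supply slope = (21.9 − 14.7)/(3 − 1) = 3.6, so p = 11.1 + 3.6q.
Competitive equilibrium: 30.3 − 7q = 11.1 + 3.6q → q* = 1.8113, p* = 17.6208.
The subsidy lowers effective supply by 9.5: p = 1.6 + 3.6q.
New quantity: 30.3 − 7q = 1.6 + 3.6q → q' = 2.7075.
Overproduction Δq = 2.7075 − 1.8113 = 0.8962; wedge = subsidy = 9.5.
The triangle = ½ × 0.8962 × 9.5 = $4.26 thousand.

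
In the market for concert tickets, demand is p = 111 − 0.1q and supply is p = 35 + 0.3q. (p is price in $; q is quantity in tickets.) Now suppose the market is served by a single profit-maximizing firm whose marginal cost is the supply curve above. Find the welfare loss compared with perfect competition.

Competitive equilibrium: 111 − 0.1q = 35 + 0.3q → q* = 190, p* = 92.
Marginal revenue: MR = 111 − 0.2q. Set MR = MC: 111 − 0.2q = 35 + 0.3q → q_m = 152.
Price p_m = 111 − 0.1·152 = 95.8; MC(q_m) = 35 + 0.3·152 = 80.6.
Competitive q* = 190, so Δq = 38; wedge = 95.8 − 80.6 = 15.2.
DWL = ½ × 38 × 15.2 = $288.80.

$288.80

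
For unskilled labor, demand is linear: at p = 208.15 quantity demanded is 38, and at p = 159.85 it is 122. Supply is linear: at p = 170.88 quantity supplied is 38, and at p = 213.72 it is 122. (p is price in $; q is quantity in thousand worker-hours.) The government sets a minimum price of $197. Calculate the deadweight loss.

$121.39 thousand

Demand slope = (159.85 − 208.15)/(122 − 38) = −0.575, so p = 230 − 0.575q.
Supply slope = (213.72 − 170.88)/(122 − 38) = 0.51, so p = 151.5 + 0.51q.
Competitive equilibrium: 230 − 0.575q = 151.5 + 0.51q → q* = 72.3502, p* = 188.3986.
At the floor p = 197, quantity demanded = (230 − 197)/0.575 = 57.3913.
Sellers' marginal cost at q' = 57.3913: 151.5 + 0.51·57.3913 = 180.7696.
Δq = 72.3502 − 57.3913 = 14.9589; wedge = 197 − 180.7696 = 16.2304.
The triangle = ½ × 14.9589 × 16.2304 = $121.39 thousand.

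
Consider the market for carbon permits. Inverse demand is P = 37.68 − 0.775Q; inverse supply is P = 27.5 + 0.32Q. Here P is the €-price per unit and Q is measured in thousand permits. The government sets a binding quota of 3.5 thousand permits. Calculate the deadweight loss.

€18.40 thousand

Competitive equilibrium: 37.68 − 0.775Q = 27.5 + 0.32Q → Q* = 9.2968, P* = 30.475.
At Q = 3.5: demand price = 37.68 − 0.775·3.5 = 34.9675; supply price = 27.5 + 0.32·3.5 = 28.62.
ΔQ = 9.2968 − 3.5 = 5.7968; wedge = 34.9675 − 28.62 = 6.3475.
Deadweight loss = ½ × 5.7968 × 6.3475 = €18.40 thousand.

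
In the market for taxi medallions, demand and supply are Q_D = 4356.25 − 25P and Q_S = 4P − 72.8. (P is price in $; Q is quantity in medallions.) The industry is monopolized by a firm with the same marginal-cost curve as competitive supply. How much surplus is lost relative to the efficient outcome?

In inverse form: demand P = 174.25 − 0.04Q, supply P = 18.2 + 0.25Q.
Competitive equilibrium: 174.25 − 0.04Q = 18.2 + 0.25Q → Q* = 538.10345, P* = 152.72586.
Marginal revenue: MR = 174.25 − 0.08Q. Set MR = MC: 174.25 − 0.08Q = 18.2 + 0.25Q → Q_m = 472.87879.
Price P_m = 174.25 − 0.04·472.87879 = 155.33485; MC(Q_m) = 18.2 + 0.25·472.87879 = 136.4197.
Competitive Q* = 538.10345, so ΔQ = 65.22466; wedge = 155.33485 − 136.4197 = 18.91515.
Deadweight loss = ½ × 65.22466 × 18.91515 = $616.87.

$616.87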